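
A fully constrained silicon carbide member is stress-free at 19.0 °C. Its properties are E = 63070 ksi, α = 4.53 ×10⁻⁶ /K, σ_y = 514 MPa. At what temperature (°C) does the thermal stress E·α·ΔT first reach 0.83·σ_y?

E = 63070 ksi = 434.9 GPa.
E·α·ΔT = 426.6 MPa ⇒ ΔT = 426.6 / (434.9×10³ × 4.53×10⁻⁶) = 216.6 K.
T = 19.0 + 216.6 = 235.6 °C.

236 °C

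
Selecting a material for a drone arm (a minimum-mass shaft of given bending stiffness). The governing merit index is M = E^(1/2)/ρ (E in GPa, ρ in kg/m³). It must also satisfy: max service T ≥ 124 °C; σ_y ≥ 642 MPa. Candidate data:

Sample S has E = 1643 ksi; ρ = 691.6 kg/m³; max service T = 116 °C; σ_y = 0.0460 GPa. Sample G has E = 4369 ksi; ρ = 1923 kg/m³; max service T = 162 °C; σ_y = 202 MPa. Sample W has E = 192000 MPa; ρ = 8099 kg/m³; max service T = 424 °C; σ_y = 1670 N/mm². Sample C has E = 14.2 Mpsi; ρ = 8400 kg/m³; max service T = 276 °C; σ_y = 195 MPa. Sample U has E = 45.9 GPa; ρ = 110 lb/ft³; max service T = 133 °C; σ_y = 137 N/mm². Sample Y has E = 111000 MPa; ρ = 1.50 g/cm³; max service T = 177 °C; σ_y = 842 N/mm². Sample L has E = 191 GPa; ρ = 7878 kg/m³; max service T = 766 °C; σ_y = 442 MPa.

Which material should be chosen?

Screen on constraints: max service T ≥ 124 °C; σ_y ≥ 642 MPa. Survivors: sample W, sample Y.
After converting to SI:
  sample W: E = 192.0 GPa, ρ = 8099 kg/m³
  sample Y: E = 111.0 GPa, ρ = 1500 kg/m³
  sample Y: M = 7.02×10⁻³
  sample W: M = 1.71×10⁻³
Sample Y ranks first.

sample Y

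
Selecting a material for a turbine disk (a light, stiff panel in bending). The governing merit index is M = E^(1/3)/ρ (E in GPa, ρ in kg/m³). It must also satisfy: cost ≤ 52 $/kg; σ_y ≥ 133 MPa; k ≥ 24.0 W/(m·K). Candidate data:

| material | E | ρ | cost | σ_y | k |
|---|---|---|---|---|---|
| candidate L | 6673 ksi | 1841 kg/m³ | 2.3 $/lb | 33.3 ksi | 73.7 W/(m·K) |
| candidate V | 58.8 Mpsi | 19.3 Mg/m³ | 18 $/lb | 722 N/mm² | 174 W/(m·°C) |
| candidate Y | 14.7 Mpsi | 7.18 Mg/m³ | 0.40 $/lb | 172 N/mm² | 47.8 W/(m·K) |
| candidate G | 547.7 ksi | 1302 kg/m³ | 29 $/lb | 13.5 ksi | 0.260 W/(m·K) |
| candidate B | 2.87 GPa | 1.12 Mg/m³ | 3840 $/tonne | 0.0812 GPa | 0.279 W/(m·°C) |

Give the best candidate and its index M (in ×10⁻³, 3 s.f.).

Screen on constraints: cost ≤ 52 $/kg; σ_y ≥ 133 MPa; k ≥ 24.0 W/(m·K). Survivors: candidate L, candidate V, candidate Y.
After converting to SI:
  candidate L: E = 46.01 GPa, ρ = 1841 kg/m³
  candidate V: E = 405.4 GPa, ρ = 19300 kg/m³
  candidate Y: E = 101.4 GPa, ρ = 7180 kg/m³
  candidate L: M = 1.95×10⁻³
  candidate Y: M = 0.649×10⁻³
  candidate V: M = 0.383×10⁻³
The maximum is for candidate L.

candidate L, M = 1.95×10⁻³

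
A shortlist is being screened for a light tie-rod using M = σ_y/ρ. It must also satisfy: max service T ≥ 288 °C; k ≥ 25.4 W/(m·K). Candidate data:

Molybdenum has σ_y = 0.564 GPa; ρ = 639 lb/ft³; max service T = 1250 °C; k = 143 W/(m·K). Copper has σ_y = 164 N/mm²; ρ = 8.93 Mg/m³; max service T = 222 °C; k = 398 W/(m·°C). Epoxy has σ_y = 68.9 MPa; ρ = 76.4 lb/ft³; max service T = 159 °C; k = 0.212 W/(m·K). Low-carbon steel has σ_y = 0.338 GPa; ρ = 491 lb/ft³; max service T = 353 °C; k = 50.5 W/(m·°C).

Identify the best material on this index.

molybdenum

Screen on constraints: max service T ≥ 288 °C; k ≥ 25.4 W/(m·K). Survivors: molybdenum, low-carbon steel.
Convert each candidate to consistent units, then evaluate M:
  molybdenum: σ_y = 564.0 MPa, ρ = 10240 kg/m³
  low-carbon steel: σ_y = 338.0 MPa, ρ = 7865 kg/m³
  molybdenum: M = 55.1 kN·m/kg
  low-carbon steel: M = 43.0 kN·m/kg
Molybdenum ranks first.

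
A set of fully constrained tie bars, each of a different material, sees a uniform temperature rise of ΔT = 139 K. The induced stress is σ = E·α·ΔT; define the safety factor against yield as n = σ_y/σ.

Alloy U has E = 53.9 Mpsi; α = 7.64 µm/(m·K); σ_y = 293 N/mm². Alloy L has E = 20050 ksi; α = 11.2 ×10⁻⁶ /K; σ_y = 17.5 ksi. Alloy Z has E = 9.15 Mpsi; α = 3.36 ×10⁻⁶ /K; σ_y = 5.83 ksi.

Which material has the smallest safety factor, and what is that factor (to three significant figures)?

alloy L, n = 0.561

Converting E to GPa, α to ×10⁻⁶/K, σ_y to MPa, then σ and n for each:
  alloy U: E = 371.6, α = 7.64, σ_y = 293.0 → σ = 395 MPa, n = 0.742
  alloy L: E = 138.2, α = 11.2, σ_y = 120.7 → σ = 215 MPa, n = 0.561
  alloy Z: E = 63.09, α = 3.36, σ_y = 40.20 → σ = 29.5 MPa, n = 1.36
The minimum is alloy L at n = 0.561.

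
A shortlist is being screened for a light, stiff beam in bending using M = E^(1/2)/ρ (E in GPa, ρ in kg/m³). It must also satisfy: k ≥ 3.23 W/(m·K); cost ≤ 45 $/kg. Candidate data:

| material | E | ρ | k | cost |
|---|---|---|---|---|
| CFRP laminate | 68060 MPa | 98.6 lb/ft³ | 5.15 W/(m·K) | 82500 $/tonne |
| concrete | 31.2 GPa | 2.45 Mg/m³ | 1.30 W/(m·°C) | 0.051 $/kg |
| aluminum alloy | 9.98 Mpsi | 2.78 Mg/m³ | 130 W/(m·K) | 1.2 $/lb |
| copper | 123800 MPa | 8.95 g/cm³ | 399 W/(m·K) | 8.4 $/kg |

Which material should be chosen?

aluminum alloy

Screen on constraints: k ≥ 3.23 W/(m·K); cost ≤ 45 $/kg. Survivors: aluminum alloy, copper.
Putting every candidate on a common basis:
  aluminum alloy: E = 68.81 GPa, ρ = 2780 kg/m³
  copper: E = 123.8 GPa, ρ = 8950 kg/m³
  aluminum alloy: M = 2.98×10⁻³
  copper: M = 1.24×10⁻³
The maximum is for aluminum alloy.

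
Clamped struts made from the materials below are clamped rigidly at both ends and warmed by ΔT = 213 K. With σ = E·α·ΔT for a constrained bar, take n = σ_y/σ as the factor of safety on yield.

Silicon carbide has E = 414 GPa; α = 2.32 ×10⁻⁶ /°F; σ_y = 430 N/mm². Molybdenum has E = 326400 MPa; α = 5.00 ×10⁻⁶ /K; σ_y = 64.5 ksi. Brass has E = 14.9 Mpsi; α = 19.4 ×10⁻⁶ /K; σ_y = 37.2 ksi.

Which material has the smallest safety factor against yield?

brass

In consistent units (E in GPa, α in ×10⁻⁶/K, σ_y in MPa):
  silicon carbide: E = 414.0, α = 4.18, σ_y = 430.0 → σ = 368 MPa, n = 1.17
  molybdenum: E = 326.4, α = 5.00, σ_y = 444.7 → σ = 348 MPa, n = 1.28
  brass: E = 102.7, α = 19.4, σ_y = 256.5 → σ = 425 MPa, n = 0.604
Smallest n: brass with n = 0.604.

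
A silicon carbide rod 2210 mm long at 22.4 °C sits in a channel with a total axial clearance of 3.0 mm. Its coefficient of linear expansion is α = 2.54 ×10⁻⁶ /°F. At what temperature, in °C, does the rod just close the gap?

319 °C

α = 2.54×10⁻⁶/°F × 9/5 = 4.57×10⁻⁶/K.
α·L₀·ΔT = 3.0 mm ⇒ ΔT = 3.0 / (4.57×10⁻⁶ × 2210.0) = 296.9 K.
T = 22.4 + 296.9 = 319.3 °C.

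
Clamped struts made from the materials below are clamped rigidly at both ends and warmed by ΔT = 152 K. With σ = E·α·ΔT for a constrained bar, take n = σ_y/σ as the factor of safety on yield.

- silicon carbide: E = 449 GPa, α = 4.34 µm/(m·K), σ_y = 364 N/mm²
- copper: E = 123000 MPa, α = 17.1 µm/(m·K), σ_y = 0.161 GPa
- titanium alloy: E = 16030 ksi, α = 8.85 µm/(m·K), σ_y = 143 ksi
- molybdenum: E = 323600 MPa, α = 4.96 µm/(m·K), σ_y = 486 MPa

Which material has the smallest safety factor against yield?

Per material, after unit conversion:
  silicon carbide: E = 449.0, α = 4.34, σ_y = 364.0 → σ = 296 MPa, n = 1.23
  copper: E = 123.0, α = 17.1, σ_y = 161.0 → σ = 320 MPa, n = 0.504
  titanium alloy: E = 110.5, α = 8.85, σ_y = 986.0 → σ = 149 MPa, n = 6.63
  molybdenum: E = 323.6, α = 4.96, σ_y = 486.0 → σ = 244 MPa, n = 1.99
Copper has the lowest safety factor, n = 0.504.

copper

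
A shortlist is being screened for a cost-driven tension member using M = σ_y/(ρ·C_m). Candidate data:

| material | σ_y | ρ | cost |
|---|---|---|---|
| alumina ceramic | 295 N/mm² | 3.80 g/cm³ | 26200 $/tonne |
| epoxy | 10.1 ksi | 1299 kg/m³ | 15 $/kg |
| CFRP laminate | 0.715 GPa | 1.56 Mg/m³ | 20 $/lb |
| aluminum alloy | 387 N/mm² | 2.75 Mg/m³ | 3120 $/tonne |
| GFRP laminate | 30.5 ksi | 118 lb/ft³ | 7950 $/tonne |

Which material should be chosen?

aluminum alloy

Normalizing units and computing the index:
  alumina ceramic: σ_y = 295.0 MPa, ρ = 3800 kg/m³, cost = 26.20 $/kg
  epoxy: σ_y = 69.64 MPa, ρ = 1299 kg/m³, cost = 15.00 $/kg
  CFRP laminate: σ_y = 715.0 MPa, ρ = 1560 kg/m³, cost = 44.09 $/kg
  aluminum alloy: σ_y = 387.0 MPa, ρ = 2750 kg/m³, cost = 3.120 $/kg
  GFRP laminate: σ_y = 210.3 MPa, ρ = 1890 kg/m³, cost = 7.950 $/kg
  aluminum alloy: M = 45.1 kN·m per $
  GFRP laminate: M = 14.0 kN·m per $
  CFRP laminate: M = 10.4 kN·m per $
  epoxy: M = 3.57 kN·m per $
  alumina ceramic: M = 2.96 kN·m per $
The maximum is for aluminum alloy.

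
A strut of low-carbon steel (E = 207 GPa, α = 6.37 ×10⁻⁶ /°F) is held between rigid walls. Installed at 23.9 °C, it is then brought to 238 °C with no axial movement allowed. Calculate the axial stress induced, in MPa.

α = 6.37×10⁻⁶/°F × 9/5 = 11.5×10⁻⁶/K.
ΔT = 214.1 K. Constrained thermal stress σ = E·α·ΔT = 207.0×10³ MPa × 11.5×10⁻⁶ × 214.1 = 508 MPa (compressive).

508 MPa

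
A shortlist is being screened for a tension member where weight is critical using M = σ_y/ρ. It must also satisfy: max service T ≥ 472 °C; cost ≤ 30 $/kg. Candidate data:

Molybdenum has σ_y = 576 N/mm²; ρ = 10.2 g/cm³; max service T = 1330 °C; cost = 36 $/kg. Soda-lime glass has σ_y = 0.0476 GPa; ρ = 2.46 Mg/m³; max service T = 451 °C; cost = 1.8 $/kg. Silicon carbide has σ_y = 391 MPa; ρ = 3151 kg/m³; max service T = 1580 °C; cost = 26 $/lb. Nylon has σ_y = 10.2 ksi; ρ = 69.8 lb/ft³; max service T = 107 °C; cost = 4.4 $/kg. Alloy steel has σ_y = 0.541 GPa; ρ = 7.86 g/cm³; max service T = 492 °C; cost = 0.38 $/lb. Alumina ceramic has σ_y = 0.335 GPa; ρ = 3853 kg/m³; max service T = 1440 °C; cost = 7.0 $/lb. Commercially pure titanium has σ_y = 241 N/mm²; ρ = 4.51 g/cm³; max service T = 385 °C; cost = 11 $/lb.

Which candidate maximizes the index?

Screen on constraints: max service T ≥ 472 °C; cost ≤ 30 $/kg. Survivors: alloy steel, alumina ceramic.
Putting every candidate on a common basis:
  alloy steel: σ_y = 541.0 MPa, ρ = 7860 kg/m³
  alumina ceramic: σ_y = 335.0 MPa, ρ = 3853 kg/m³
  alumina ceramic: M = 86.9 kN·m/kg
  alloy steel: M = 68.8 kN·m/kg
Alumina ceramic ranks first.

alumina ceramic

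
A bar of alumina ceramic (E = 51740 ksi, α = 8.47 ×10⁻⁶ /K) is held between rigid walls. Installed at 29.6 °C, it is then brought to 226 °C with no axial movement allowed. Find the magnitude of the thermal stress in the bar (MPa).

593 MPa

E = 51740 ksi = 356.7 GPa.
ΔT = 196.4 K. Constrained thermal stress σ = E·α·ΔT = 356.7×10³ MPa × 8.47×10⁻⁶ × 196.4 = 593 MPa (compressive).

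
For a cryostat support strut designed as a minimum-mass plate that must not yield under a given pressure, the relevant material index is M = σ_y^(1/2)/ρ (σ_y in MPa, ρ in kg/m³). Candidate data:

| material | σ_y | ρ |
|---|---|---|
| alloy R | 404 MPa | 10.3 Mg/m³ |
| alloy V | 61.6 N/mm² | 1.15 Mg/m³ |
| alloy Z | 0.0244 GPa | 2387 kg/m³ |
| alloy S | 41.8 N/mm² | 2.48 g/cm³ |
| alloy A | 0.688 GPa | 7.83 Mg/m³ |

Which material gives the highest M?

After converting to SI:
  alloy R: σ_y = 404.0 MPa, ρ = 10300 kg/m³
  alloy V: σ_y = 61.60 MPa, ρ = 1150 kg/m³
  alloy Z: σ_y = 24.40 MPa, ρ = 2387 kg/m³
  alloy S: σ_y = 41.80 MPa, ρ = 2480 kg/m³
  alloy A: σ_y = 688.0 MPa, ρ = 7830 kg/m³
  alloy V: M = 6.82×10⁻³
  alloy A: M = 3.35×10⁻³
  alloy S: M = 2.61×10⁻³
  alloy Z: M = 2.07×10⁻³
  alloy R: M = 1.95×10⁻³
Highest index: alloy V.

alloy V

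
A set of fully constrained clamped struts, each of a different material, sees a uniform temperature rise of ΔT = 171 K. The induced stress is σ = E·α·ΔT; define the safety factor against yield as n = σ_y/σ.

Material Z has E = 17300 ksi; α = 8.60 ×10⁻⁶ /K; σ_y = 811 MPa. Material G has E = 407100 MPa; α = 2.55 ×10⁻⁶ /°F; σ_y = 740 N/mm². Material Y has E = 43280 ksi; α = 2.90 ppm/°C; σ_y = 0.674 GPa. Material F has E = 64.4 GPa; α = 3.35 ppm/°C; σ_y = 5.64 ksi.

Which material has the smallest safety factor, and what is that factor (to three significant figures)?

material F, n = 1.05

Converting E to GPa, α to ×10⁻⁶/K, σ_y to MPa, then σ and n for each:
  material Z: E = 119.3, α = 8.60, σ_y = 811.0 → σ = 175 MPa, n = 4.62
  material G: E = 407.1, α = 4.59, σ_y = 740.0 → σ = 320 MPa, n = 2.32
  material Y: E = 298.4, α = 2.90, σ_y = 674.0 → σ = 148 MPa, n = 4.55
  material F: E = 64.40, α = 3.35, σ_y = 38.89 → σ = 36.9 MPa, n = 1.05
Smallest n: material F with n = 1.05.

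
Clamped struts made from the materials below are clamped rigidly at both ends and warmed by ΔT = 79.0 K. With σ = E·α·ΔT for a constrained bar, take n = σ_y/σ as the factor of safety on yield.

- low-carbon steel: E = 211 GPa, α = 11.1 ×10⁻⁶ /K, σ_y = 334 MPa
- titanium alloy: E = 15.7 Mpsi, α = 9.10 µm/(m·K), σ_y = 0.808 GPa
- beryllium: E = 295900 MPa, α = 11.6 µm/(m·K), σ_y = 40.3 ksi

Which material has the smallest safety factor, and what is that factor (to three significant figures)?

Converting E to GPa, α to ×10⁻⁶/K, σ_y to MPa, then σ and n for each:
  low-carbon steel: E = 211.0, α = 11.1, σ_y = 334.0 → σ = 185 MPa, n = 1.81
  titanium alloy: E = 108.2, α = 9.10, σ_y = 808.0 → σ = 77.8 MPa, n = 10.4
  beryllium: E = 295.9, α = 11.6, σ_y = 277.9 → σ = 271 MPa, n = 1.02
The minimum is beryllium at n = 1.02.

beryllium, n = 1.02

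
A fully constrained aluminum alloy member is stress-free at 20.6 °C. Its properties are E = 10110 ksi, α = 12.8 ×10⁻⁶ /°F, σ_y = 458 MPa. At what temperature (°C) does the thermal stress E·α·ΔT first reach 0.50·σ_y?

163 °C

E = 10110 ksi = 69.71 GPa.
α = 12.8×10⁻⁶/°F × 9/5 = 23.0×10⁻⁶/K.
E·α·ΔT = 229.0 MPa ⇒ ΔT = 229.0 / (69.71×10³ × 23.0×10⁻⁶) = 142.6 K.
T = 20.6 + 142.6 = 163.2 °C.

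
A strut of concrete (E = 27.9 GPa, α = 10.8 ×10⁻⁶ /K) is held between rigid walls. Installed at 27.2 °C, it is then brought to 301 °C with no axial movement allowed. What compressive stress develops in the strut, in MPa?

ΔT = 273.8 K. Constrained thermal stress σ = E·α·ΔT = 27.90×10³ MPa × 10.8×10⁻⁶ × 273.8 = 82.5 MPa (compressive).

82.5 MPa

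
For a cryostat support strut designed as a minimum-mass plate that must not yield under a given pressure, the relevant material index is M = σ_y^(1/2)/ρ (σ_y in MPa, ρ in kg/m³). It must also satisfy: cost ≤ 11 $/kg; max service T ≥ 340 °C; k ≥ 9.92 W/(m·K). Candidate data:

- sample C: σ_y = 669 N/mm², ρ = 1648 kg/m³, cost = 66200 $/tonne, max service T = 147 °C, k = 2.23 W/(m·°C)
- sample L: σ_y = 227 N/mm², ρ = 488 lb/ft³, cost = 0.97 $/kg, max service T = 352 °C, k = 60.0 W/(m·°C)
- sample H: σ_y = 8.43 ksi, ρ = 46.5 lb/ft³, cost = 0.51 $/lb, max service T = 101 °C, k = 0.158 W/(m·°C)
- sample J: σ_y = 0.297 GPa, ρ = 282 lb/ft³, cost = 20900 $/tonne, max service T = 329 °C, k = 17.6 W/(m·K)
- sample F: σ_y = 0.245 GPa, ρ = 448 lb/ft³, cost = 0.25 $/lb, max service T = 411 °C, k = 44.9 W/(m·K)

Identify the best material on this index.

Screen on constraints: cost ≤ 11 $/kg; max service T ≥ 340 °C; k ≥ 9.92 W/(m·K). Survivors: sample L, sample F.
Convert each candidate to consistent units, then evaluate M:
  sample L: σ_y = 227.0 MPa, ρ = 7817 kg/m³
  sample F: σ_y = 245.0 MPa, ρ = 7176 kg/m³
  sample F: M = 2.18×10⁻³
  sample L: M = 1.93×10⁻³
Highest index: sample F.

sample F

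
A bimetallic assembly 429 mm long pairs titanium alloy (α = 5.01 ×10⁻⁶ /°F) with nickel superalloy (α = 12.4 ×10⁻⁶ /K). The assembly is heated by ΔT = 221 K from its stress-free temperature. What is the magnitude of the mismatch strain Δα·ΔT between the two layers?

7.47×10⁻⁴

titanium alloy: α = 5.01×10⁻⁶/°F × 9/5 = 9.02×10⁻⁶/K.
Δα = |9.02 − 12.4|×10⁻⁶/K = 3.38×10⁻⁶/K.
Mismatch strain = Δα·ΔT = 3.38×10⁻⁶ × 221.0 = 7.47×10⁻⁴.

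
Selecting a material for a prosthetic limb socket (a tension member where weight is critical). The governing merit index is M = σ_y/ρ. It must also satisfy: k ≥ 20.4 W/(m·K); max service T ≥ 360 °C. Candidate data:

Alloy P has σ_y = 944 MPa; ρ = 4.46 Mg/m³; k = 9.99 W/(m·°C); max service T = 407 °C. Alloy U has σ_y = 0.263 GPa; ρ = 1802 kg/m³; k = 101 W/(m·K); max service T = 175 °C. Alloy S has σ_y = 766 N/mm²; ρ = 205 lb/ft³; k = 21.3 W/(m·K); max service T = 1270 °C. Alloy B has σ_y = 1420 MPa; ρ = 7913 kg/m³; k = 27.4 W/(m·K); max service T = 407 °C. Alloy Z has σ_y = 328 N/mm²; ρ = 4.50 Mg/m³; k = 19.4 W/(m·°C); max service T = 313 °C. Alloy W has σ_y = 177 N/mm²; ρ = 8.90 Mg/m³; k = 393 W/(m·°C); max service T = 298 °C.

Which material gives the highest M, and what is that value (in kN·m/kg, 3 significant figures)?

alloy S, M = 233 kN·m/kg

Screen on constraints: k ≥ 20.4 W/(m·K); max service T ≥ 360 °C. Survivors: alloy S, alloy B.
In SI units:
  alloy S: σ_y = 766.0 MPa, ρ = 3284 kg/m³
  alloy B: σ_y = 1420 MPa, ρ = 7913 kg/m³
  alloy S: M = 233 kN·m/kg
  alloy B: M = 179 kN·m/kg
Alloy S has the largest M.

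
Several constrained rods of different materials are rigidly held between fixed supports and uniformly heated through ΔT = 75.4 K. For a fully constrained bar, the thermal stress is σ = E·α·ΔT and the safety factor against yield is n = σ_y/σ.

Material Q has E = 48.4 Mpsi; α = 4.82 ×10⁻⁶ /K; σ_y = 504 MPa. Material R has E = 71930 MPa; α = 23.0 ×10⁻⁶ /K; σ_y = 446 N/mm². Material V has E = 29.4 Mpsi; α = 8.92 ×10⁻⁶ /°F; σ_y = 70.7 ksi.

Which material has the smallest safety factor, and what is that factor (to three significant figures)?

material V, n = 1.99

Per material, after unit conversion:
  material Q: E = 333.7, α = 4.82, σ_y = 504.0 → σ = 121 MPa, n = 4.16
  material R: E = 71.93, α = 23.0, σ_y = 446.0 → σ = 125 MPa, n = 3.58
  material V: E = 202.7, α = 16.1, σ_y = 487.5 → σ = 245 MPa, n = 1.99
Smallest n: material V with n = 1.99.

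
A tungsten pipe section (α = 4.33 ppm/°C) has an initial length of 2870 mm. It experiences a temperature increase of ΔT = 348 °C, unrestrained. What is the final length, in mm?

ΔL = α·L₀·ΔT = 4.33×10⁻⁶ × 2870 mm × 348.0 K = 4.32 mm.
L = L₀ + ΔL = 2870 + 4.32 = 2874.3 mm.

2874.3 mm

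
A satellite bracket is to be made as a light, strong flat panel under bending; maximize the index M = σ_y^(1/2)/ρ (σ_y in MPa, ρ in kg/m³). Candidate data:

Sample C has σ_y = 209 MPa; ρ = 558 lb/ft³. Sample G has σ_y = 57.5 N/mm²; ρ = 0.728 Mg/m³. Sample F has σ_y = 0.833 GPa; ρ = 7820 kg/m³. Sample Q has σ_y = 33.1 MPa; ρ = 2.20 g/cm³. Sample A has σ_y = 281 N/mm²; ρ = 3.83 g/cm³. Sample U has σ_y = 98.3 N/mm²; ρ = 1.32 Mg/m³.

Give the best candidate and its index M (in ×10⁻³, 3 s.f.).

sample G, M = 10.4×10⁻³

Putting every candidate on a common basis:
  sample C: σ_y = 209.0 MPa, ρ = 8938 kg/m³
  sample G: σ_y = 57.50 MPa, ρ = 728.0 kg/m³
  sample F: σ_y = 833.0 MPa, ρ = 7820 kg/m³
  sample Q: σ_y = 33.10 MPa, ρ = 2200 kg/m³
  sample A: σ_y = 281.0 MPa, ρ = 3830 kg/m³
  sample U: σ_y = 98.30 MPa, ρ = 1320 kg/m³
  sample G: M = 10.4×10⁻³
  sample U: M = 7.51×10⁻³
  sample A: M = 4.38×10⁻³
  sample F: M = 3.69×10⁻³
  sample Q: M = 2.62×10⁻³
  sample C: M = 1.62×10⁻³
Sample G has the largest M.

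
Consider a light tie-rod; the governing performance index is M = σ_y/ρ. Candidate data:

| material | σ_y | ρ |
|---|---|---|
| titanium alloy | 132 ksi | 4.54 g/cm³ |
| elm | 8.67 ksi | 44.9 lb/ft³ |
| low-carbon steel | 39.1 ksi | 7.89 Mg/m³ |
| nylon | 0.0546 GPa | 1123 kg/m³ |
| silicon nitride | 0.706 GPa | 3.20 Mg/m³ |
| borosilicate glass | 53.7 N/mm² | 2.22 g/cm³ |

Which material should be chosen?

silicon nitride

Putting every candidate on a common basis:
  titanium alloy: σ_y = 910.1 MPa, ρ = 4540 kg/m³
  elm: σ_y = 59.78 MPa, ρ = 719.2 kg/m³
  low-carbon steel: σ_y = 269.6 MPa, ρ = 7890 kg/m³
  nylon: σ_y = 54.60 MPa, ρ = 1123 kg/m³
  silicon nitride: σ_y = 706.0 MPa, ρ = 3200 kg/m³
  borosilicate glass: σ_y = 53.70 MPa, ρ = 2220 kg/m³
  silicon nitride: M = 221 kN·m/kg
  titanium alloy: M = 200 kN·m/kg
  elm: M = 83.1 kN·m/kg
  nylon: M = 48.6 kN·m/kg
  low-carbon steel: M = 34.2 kN·m/kg
  borosilicate glass: M = 24.2 kN·m/kg
Highest index: silicon nitride.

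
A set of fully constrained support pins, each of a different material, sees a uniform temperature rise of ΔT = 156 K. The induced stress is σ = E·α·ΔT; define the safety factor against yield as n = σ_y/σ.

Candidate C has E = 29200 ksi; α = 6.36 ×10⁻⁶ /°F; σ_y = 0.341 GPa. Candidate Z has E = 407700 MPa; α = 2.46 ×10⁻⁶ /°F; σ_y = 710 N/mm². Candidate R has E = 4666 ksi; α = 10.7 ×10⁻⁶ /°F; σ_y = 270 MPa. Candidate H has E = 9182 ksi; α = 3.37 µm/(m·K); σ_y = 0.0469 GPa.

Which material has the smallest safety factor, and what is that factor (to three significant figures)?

candidate C, n = 0.948

Per material, after unit conversion:
  candidate C: E = 201.3, α = 11.4, σ_y = 341.0 → σ = 360 MPa, n = 0.948
  candidate Z: E = 407.7, α = 4.43, σ_y = 710.0 → σ = 282 MPa, n = 2.52
  candidate R: E = 32.17, α = 19.3, σ_y = 270.0 → σ = 96.7 MPa, n = 2.79
  candidate H: E = 63.31, α = 3.37, σ_y = 46.90 → σ = 33.3 MPa, n = 1.41
The minimum is candidate C at n = 0.948.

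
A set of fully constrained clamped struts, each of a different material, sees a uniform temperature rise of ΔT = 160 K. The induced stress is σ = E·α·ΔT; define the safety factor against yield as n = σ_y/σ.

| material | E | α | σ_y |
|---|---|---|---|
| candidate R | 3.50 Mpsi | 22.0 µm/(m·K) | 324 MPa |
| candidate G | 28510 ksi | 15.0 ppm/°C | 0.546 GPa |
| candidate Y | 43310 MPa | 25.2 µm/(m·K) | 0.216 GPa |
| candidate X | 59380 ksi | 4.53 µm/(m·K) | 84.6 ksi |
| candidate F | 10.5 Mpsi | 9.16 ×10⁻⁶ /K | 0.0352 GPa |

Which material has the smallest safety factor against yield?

Per material, after unit conversion:
  candidate R: E = 24.13, α = 22.0, σ_y = 324.0 → σ = 84.9 MPa, n = 3.81
  candidate G: E = 196.6, α = 15.0, σ_y = 546.0 → σ = 472 MPa, n = 1.16
  candidate Y: E = 43.31, α = 25.2, σ_y = 216.0 → σ = 175 MPa, n = 1.24
  candidate X: E = 409.4, α = 4.53, σ_y = 583.3 → σ = 297 MPa, n = 1.97
  candidate F: E = 72.39, α = 9.16, σ_y = 35.20 → σ = 106 MPa, n = 0.332
Smallest n: candidate F with n = 0.332.

candidate F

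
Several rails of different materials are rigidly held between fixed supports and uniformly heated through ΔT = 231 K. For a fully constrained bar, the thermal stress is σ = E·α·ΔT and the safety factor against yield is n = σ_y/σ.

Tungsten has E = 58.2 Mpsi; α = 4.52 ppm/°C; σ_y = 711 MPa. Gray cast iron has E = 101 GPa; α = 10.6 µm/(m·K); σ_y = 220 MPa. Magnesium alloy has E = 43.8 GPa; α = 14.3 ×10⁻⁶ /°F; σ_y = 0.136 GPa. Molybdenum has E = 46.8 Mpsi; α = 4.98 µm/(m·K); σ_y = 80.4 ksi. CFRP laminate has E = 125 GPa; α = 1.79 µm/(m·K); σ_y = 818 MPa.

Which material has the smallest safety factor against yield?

Converting E to GPa, α to ×10⁻⁶/K, σ_y to MPa, then σ and n for each:
  tungsten: E = 401.3, α = 4.52, σ_y = 711.0 → σ = 419 MPa, n = 1.70
  gray cast iron: E = 101.0, α = 10.6, σ_y = 220.0 → σ = 247 MPa, n = 0.890
  magnesium alloy: E = 43.80, α = 25.7, σ_y = 136.0 → σ = 260 MPa, n = 0.522
  molybdenum: E = 322.7, α = 4.98, σ_y = 554.3 → σ = 371 MPa, n = 1.49
  CFRP laminate: E = 125.0, α = 1.79, σ_y = 818.0 → σ = 51.7 MPa, n = 15.8
Magnesium alloy has the lowest safety factor, n = 0.522.

magnesium alloy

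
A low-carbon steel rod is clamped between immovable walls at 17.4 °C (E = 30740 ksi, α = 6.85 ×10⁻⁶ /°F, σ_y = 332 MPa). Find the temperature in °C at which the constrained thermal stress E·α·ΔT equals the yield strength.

E = 30740 ksi = 211.9 GPa.
α = 6.85×10⁻⁶/°F × 9/5 = 12.3×10⁻⁶/K.
E·α·ΔT = 332.0 MPa ⇒ ΔT = 332.0 / (211.9×10³ × 12.3×10⁻⁶) = 127.0 K.
T = 17.4 + 127.0 = 144.4 °C.

144 °C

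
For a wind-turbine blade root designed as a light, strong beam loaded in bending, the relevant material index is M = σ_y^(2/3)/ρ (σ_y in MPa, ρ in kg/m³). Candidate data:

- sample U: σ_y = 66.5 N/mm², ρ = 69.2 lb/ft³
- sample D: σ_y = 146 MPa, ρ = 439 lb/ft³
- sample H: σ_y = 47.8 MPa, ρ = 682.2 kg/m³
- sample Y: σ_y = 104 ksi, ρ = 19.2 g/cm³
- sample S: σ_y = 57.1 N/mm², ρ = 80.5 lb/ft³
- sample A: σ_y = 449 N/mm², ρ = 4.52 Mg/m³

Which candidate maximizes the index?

In SI units:
  sample U: σ_y = 66.50 MPa, ρ = 1108 kg/m³
  sample D: σ_y = 146.0 MPa, ρ = 7032 kg/m³
  sample H: σ_y = 47.80 MPa, ρ = 682.2 kg/m³
  sample Y: σ_y = 717.1 MPa, ρ = 19200 kg/m³
  sample S: σ_y = 57.10 MPa, ρ = 1289 kg/m³
  sample A: σ_y = 449.0 MPa, ρ = 4520 kg/m³
  sample H: M = 19.3×10⁻³
  sample U: M = 14.8×10⁻³
  sample A: M = 13.0×10⁻³
  sample S: M = 11.5×10⁻³
  sample Y: M = 4.17×10⁻³
  sample D: M = 3.94×10⁻³
Sample H has the largest M.

sample H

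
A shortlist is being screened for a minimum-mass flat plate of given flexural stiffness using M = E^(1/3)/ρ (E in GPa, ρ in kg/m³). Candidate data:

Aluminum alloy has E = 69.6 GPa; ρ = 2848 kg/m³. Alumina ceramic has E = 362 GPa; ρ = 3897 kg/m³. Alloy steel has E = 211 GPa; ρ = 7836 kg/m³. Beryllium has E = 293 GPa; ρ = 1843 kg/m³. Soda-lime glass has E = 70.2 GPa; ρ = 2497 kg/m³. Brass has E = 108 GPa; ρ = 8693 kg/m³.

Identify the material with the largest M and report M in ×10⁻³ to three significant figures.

Computing M directly (units already consistent):
  beryllium: M = 3.60×10⁻³
  alumina ceramic: M = 1.83×10⁻³
  soda-lime glass: M = 1.65×10⁻³
  aluminum alloy: M = 1.44×10⁻³
  alloy steel: M = 0.760×10⁻³
  brass: M = 0.548×10⁻³
The maximum is for beryllium.

beryllium, M = 3.60×10⁻³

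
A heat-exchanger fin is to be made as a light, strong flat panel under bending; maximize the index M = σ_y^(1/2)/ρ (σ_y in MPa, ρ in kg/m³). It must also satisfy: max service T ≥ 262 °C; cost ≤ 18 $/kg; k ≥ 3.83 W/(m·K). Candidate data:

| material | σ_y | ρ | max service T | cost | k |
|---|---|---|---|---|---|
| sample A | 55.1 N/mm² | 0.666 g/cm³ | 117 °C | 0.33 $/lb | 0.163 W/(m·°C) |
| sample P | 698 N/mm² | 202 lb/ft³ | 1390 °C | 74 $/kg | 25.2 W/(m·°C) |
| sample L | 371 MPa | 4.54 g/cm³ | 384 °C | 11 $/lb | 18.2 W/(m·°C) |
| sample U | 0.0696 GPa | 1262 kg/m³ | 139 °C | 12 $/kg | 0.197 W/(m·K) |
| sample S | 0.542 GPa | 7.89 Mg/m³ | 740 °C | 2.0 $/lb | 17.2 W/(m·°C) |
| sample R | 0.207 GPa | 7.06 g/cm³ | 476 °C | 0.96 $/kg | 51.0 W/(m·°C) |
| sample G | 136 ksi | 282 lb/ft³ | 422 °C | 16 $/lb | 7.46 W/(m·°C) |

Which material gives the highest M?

Screen on constraints: max service T ≥ 262 °C; cost ≤ 18 $/kg; k ≥ 3.83 W/(m·K). Survivors: sample S, sample R.
Convert each candidate to consistent units, then evaluate M:
  sample S: σ_y = 542.0 MPa, ρ = 7890 kg/m³
  sample R: σ_y = 207.0 MPa, ρ = 7060 kg/m³
  sample S: M = 2.95×10⁻³
  sample R: M = 2.04×10⁻³
Sample S ranks first.

sample S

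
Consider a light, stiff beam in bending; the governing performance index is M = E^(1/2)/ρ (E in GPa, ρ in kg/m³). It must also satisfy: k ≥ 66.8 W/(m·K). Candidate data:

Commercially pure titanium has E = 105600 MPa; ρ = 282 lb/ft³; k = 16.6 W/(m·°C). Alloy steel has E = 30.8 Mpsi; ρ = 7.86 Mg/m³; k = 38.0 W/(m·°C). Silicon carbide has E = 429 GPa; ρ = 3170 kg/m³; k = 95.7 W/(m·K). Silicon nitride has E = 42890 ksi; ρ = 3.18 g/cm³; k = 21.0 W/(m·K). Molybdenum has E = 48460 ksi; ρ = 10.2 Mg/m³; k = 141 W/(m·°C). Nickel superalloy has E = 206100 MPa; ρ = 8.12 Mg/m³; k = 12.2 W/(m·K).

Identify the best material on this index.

Screen on constraints: k ≥ 66.8 W/(m·K). Survivors: silicon carbide, molybdenum.
Convert each candidate to consistent units, then evaluate M:
  silicon carbide: E = 429.0 GPa, ρ = 3170 kg/m³
  molybdenum: E = 334.1 GPa, ρ = 10200 kg/m³
  silicon carbide: M = 6.53×10⁻³
  molybdenum: M = 1.79×10⁻³
The maximum is for silicon carbide.

silicon carbide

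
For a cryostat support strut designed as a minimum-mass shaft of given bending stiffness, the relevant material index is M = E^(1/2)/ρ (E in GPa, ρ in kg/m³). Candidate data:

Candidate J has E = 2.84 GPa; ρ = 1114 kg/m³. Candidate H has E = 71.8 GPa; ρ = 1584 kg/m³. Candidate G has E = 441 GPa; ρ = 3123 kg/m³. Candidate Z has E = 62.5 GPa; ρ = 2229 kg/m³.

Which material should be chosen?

Computing M directly (units already consistent):
  candidate G: M = 6.72×10⁻³
  candidate H: M = 5.35×10⁻³
  candidate Z: M = 3.55×10⁻³
  candidate J: M = 1.51×10⁻³
The maximum is for candidate G.

candidate G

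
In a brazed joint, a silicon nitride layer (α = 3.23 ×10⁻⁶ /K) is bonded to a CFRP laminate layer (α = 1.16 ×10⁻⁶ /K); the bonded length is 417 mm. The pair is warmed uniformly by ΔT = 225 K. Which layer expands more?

silicon nitride

α(silicon nitride) = 3.23×10⁻⁶/K vs α(CFRP laminate) = 1.16×10⁻⁶/K.
Higher α expands more for the same ΔT: silicon nitride.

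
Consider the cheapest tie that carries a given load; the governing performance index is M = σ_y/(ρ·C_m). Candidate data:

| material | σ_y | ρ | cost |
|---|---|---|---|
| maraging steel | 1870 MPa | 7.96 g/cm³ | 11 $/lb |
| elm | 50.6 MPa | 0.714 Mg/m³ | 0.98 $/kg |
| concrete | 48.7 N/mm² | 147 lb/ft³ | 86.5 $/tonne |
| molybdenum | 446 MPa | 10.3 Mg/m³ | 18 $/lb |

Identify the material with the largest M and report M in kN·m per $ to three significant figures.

concrete, M = 239 kN·m per $

Normalizing units and computing the index:
  maraging steel: σ_y = 1870 MPa, ρ = 7960 kg/m³, cost = 24.25 $/kg
  elm: σ_y = 50.60 MPa, ρ = 714.0 kg/m³, cost = 0.9800 $/kg
  concrete: σ_y = 48.70 MPa, ρ = 2355 kg/m³, cost = 0.08650 $/kg
  molybdenum: σ_y = 446.0 MPa, ρ = 10300 kg/m³, cost = 39.68 $/kg
  concrete: M = 239 kN·m per $
  elm: M = 72.3 kN·m per $
  maraging steel: M = 9.69 kN·m per $
  molybdenum: M = 1.09 kN·m per $
The maximum is for concrete.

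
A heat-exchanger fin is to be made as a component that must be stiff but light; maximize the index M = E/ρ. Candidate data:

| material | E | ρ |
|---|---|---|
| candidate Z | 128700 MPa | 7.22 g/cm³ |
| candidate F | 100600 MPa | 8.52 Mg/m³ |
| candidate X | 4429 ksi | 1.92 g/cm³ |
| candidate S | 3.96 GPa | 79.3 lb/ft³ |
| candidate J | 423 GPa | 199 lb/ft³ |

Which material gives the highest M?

candidate J

Convert each candidate to consistent units, then evaluate M:
  candidate Z: E = 128.7 GPa, ρ = 7220 kg/m³
  candidate F: E = 100.6 GPa, ρ = 8520 kg/m³
  candidate X: E = 30.54 GPa, ρ = 1920 kg/m³
  candidate S: E = 3.960 GPa, ρ = 1270 kg/m³
  candidate J: E = 423.0 GPa, ρ = 3188 kg/m³
  candidate J: M = 133 MN·m/kg
  candidate Z: M = 17.8 MN·m/kg
  candidate X: M = 15.9 MN·m/kg
  candidate F: M = 11.8 MN·m/kg
  candidate S: M = 3.12 MN·m/kg
Candidate J ranks first.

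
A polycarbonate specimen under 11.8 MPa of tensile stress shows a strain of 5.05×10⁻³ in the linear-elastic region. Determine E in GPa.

2.34 GPa

E = σ/ε = 11.8 MPa / 5.05×10⁻³ = 2337 MPa = 2.34 GPa.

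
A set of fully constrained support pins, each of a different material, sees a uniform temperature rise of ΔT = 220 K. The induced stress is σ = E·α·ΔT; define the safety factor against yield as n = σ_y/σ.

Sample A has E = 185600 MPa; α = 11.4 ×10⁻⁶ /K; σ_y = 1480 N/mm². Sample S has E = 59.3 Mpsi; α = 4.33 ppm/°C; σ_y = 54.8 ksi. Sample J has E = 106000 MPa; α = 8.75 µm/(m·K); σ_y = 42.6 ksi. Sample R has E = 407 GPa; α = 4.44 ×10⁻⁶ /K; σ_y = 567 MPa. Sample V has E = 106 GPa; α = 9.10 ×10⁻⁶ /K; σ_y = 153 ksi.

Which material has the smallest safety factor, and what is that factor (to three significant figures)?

sample S, n = 0.970

Converting E to GPa, α to ×10⁻⁶/K, σ_y to MPa, then σ and n for each:
  sample A: E = 185.6, α = 11.4, σ_y = 1480 → σ = 465 MPa, n = 3.18
  sample S: E = 408.9, α = 4.33, σ_y = 377.8 → σ = 389 MPa, n = 0.970
  sample J: E = 106.0, α = 8.75, σ_y = 293.7 → σ = 204 MPa, n = 1.44
  sample R: E = 407.0, α = 4.44, σ_y = 567.0 → σ = 398 MPa, n = 1.43
  sample V: E = 106.0, α = 9.10, σ_y = 1055 → σ = 212 MPa, n = 4.97
Sample S has the lowest safety factor, n = 0.970.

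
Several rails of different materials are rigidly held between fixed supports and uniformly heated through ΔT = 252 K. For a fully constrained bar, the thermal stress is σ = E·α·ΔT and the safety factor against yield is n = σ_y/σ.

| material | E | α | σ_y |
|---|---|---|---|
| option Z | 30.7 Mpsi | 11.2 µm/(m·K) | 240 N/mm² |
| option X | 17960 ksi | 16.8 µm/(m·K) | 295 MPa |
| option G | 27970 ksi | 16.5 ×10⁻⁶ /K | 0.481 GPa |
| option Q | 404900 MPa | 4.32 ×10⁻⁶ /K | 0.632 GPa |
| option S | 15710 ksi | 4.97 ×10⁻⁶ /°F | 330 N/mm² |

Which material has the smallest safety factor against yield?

With everything in SI (GPa, ×10⁻⁶/K, MPa):
  option Z: E = 211.7, α = 11.2, σ_y = 240.0 → σ = 597 MPa, n = 0.402
  option X: E = 123.8, α = 16.8, σ_y = 295.0 → σ = 524 MPa, n = 0.563
  option G: E = 192.8, α = 16.5, σ_y = 481.0 → σ = 802 MPa, n = 0.600
  option Q: E = 404.9, α = 4.32, σ_y = 632.0 → σ = 441 MPa, n = 1.43
  option S: E = 108.3, α = 8.95, σ_y = 330.0 → σ = 244 MPa, n = 1.35
Smallest n: option Z with n = 0.402.

option Z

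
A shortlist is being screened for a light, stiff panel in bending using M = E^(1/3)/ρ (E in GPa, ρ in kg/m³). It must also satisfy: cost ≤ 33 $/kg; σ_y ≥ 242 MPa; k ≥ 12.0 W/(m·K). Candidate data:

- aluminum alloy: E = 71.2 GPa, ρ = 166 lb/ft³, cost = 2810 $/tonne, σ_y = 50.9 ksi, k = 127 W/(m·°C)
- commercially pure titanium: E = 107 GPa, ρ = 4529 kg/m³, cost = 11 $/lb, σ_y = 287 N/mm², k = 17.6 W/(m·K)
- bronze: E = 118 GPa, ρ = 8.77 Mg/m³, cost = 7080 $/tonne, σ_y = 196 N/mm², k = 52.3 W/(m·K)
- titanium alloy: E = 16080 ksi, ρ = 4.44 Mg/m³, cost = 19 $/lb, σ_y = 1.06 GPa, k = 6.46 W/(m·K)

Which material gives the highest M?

Screen on constraints: cost ≤ 33 $/kg; σ_y ≥ 242 MPa; k ≥ 12.0 W/(m·K). Survivors: aluminum alloy, commercially pure titanium.
After converting to SI:
  aluminum alloy: E = 71.20 GPa, ρ = 2659 kg/m³
  commercially pure titanium: E = 107.0 GPa, ρ = 4529 kg/m³
  aluminum alloy: M = 1.56×10⁻³
  commercially pure titanium: M = 1.05×10⁻³
Aluminum alloy ranks first.

aluminum alloy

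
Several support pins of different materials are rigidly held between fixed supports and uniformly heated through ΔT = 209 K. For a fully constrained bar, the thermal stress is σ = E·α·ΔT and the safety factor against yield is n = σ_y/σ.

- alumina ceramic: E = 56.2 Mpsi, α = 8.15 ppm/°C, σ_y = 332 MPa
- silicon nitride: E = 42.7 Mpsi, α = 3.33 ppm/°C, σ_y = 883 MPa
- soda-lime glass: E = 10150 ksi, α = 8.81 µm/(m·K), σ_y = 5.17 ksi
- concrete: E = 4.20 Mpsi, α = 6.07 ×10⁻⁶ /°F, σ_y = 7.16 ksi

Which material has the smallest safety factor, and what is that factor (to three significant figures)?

In consistent units (E in GPa, α in ×10⁻⁶/K, σ_y in MPa):
  alumina ceramic: E = 387.5, α = 8.15, σ_y = 332.0 → σ = 660 MPa, n = 0.503
  silicon nitride: E = 294.4, α = 3.33, σ_y = 883.0 → σ = 205 MPa, n = 4.31
  soda-lime glass: E = 69.98, α = 8.81, σ_y = 35.65 → σ = 129 MPa, n = 0.277
  concrete: E = 28.96, α = 10.9, σ_y = 49.37 → σ = 66.1 MPa, n = 0.747
Smallest n: soda-lime glass with n = 0.277.

soda-lime glass, n = 0.277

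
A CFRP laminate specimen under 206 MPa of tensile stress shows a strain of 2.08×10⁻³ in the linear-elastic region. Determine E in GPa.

E = σ/ε = 206 MPa / 2.08×10⁻³ = 99040 MPa = 99.0 GPa.

99.0 GPa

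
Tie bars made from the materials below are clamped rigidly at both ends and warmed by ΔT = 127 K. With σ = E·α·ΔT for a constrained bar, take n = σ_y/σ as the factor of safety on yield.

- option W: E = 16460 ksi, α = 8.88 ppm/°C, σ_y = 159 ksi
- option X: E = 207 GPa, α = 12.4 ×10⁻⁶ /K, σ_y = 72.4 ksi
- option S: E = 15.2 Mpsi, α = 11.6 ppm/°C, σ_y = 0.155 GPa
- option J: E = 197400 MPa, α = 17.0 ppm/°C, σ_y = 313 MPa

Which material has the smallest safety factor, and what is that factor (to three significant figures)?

option J, n = 0.734

Converting E to GPa, α to ×10⁻⁶/K, σ_y to MPa, then σ and n for each:
  option W: E = 113.5, α = 8.88, σ_y = 1096 → σ = 128 MPa, n = 8.57
  option X: E = 207.0, α = 12.4, σ_y = 499.2 → σ = 326 MPa, n = 1.53
  option S: E = 104.8, α = 11.6, σ_y = 155.0 → σ = 154 MPa, n = 1.00
  option J: E = 197.4, α = 17.0, σ_y = 313.0 → σ = 426 MPa, n = 0.734
Option J has the lowest safety factor, n = 0.734.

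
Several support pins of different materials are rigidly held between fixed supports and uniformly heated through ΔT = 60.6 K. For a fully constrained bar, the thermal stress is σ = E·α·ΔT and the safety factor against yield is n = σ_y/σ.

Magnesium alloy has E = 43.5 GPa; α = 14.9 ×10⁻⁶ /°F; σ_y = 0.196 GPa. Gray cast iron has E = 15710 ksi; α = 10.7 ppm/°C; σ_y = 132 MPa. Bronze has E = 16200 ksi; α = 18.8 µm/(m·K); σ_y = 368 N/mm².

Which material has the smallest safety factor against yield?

Per material, after unit conversion:
  magnesium alloy: E = 43.50, α = 26.8, σ_y = 196.0 → σ = 70.7 MPa, n = 2.77
  gray cast iron: E = 108.3, α = 10.7, σ_y = 132.0 → σ = 70.2 MPa, n = 1.88
  bronze: E = 111.7, α = 18.8, σ_y = 368.0 → σ = 127 MPa, n = 2.89
Gray cast iron has the lowest safety factor, n = 1.88.

gray cast iron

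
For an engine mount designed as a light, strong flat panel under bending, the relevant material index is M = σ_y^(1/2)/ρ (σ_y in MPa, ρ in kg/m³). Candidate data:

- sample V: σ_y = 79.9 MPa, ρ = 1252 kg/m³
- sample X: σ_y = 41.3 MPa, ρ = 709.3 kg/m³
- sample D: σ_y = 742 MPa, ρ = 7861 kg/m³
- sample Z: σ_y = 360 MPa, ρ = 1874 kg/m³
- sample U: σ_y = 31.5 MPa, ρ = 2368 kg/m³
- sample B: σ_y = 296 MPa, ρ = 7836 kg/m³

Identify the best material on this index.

sample Z

Computing M directly (units already consistent):
  sample Z: M = 10.1×10⁻³
  sample X: M = 9.06×10⁻³
  sample V: M = 7.14×10⁻³
  sample D: M = 3.47×10⁻³
  sample U: M = 2.37×10⁻³
  sample B: M = 2.20×10⁻³
Highest index: sample Z.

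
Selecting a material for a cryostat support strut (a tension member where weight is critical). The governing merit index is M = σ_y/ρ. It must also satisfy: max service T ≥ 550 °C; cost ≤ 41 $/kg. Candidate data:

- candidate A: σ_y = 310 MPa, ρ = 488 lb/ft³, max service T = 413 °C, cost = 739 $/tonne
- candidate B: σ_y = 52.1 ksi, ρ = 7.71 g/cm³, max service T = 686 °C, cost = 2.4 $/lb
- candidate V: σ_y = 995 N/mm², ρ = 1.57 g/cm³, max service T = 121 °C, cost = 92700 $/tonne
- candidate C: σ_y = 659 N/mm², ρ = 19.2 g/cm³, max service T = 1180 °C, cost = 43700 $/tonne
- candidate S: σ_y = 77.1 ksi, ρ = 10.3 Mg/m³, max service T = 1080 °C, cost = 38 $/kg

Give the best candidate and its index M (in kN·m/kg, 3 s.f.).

candidate S, M = 51.6 kN·m/kg

Screen on constraints: max service T ≥ 550 °C; cost ≤ 41 $/kg. Survivors: candidate B, candidate S.
Putting every candidate on a common basis:
  candidate B: σ_y = 359.2 MPa, ρ = 7710 kg/m³
  candidate S: σ_y = 531.6 MPa, ρ = 10300 kg/m³
  candidate S: M = 51.6 kN·m/kg
  candidate B: M = 46.6 kN·m/kg
The maximum is for candidate S.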